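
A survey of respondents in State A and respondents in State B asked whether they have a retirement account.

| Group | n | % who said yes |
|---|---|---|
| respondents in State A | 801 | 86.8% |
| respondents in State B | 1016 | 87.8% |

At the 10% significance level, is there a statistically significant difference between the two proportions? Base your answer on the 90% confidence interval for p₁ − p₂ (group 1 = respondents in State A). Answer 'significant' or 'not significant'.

not significant

Each SE is √(p̂(1−p̂)/n): √(0.8680·0.1320/801) = 0.01196 and √(0.8780·0.1220/1016) = 0.01027.
SE(p̂₁ − p̂₂) = √(SE₁² + SE₂²) = √(0.0001430416 + 0.0001054729) = 0.01576, since the two samples are independent.
At 90% confidence z* = 1.645; margin = 1.645 × 0.01576 = 0.02593.
The difference is 0.8680 − 0.8780 = -0.0100, so the interval is -0.0100 ± 0.02593 = (-0.03593, 0.01593).
The interval (-0.03593, 0.01593) contains 0, so the difference is not significant.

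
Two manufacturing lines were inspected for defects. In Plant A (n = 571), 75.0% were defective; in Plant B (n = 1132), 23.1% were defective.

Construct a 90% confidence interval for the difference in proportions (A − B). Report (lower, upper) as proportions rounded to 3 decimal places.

SE₁ = √(p̂₁(1−p̂₁)/n₁) = √(0.7500·0.2500/571) = 0.01812; SE₂ = √(0.2310·0.7690/1132) = 0.01253.
Independent samples: SE of the difference = √(SE₁² + SE₂²) = √(0.0003283344 + 0.0001570009) = 0.02203.
z* for 90% confidence is 1.645, so the margin of error is 1.645 × 0.02203 = 0.03624.
Point estimate p̂₁ − p̂₂ = 0.7500 − 0.2310 = 0.5190.
0.5190 ± 0.03624 → (0.483, 0.555).

(0.483, 0.555)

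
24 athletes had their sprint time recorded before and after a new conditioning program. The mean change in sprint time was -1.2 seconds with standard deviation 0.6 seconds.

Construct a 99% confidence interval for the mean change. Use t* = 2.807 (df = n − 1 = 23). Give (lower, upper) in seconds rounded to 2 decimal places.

Paired design: SE = s_d/√n = 0.6/√24 = 0.1225.
t* = 2.807; margin of error = 2.807 × 0.1225 = 0.3439.
-1.2 ± 0.3439 → (-1.54, -0.86).

(-1.54, -0.86)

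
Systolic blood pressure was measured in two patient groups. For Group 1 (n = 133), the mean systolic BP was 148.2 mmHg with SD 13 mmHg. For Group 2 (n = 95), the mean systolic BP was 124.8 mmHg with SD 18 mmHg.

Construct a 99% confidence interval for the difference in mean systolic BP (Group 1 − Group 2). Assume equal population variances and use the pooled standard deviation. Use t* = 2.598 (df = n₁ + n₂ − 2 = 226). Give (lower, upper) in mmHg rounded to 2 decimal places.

(18.07, 28.73)

Pooled variance s_p² = [132·13² + 94·18²] / (133+95−2) = 233.4690, so s_p = 15.2797.
SE_diff = s_p·√(1/n₁ + 1/n₂) = 15.2797·√(1/133 + 1/95) = 2.0526.
t* = 2.598; margin = 2.598 × 2.0526 = 5.3327.
Difference = 148.2 − 124.8 = 23.4000.
23.4000 ± 5.3327 → (18.07, 28.73).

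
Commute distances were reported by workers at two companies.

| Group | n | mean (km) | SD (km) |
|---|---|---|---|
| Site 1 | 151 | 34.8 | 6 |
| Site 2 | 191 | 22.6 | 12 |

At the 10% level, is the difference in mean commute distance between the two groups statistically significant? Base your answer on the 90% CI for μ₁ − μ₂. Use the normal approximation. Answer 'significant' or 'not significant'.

Standard errors of each mean: 6/√151 = 0.4883 and 12/√191 = 0.8683.
SE(x̄₁ − x̄₂) = √(0.4883² + 0.8683²) = 0.9962 for independent samples with unequal variances.
With z* = 1.645, the margin is 1.645 × 0.9962 = 1.6387.
x̄₁ − x̄₂ = 34.8 − 22.6 = 12.2000; the interval is 12.2000 ± 1.6387 = (10.5613, 13.8387).
The interval (10.5613, 13.8387) does not contain 0, so the difference is significant.

significant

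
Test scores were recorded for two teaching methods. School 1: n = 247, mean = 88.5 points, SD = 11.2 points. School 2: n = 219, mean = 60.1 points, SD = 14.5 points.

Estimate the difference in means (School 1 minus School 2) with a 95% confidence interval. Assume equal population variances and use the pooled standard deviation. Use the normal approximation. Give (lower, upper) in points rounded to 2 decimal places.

(26.06, 30.74)

s_p = √[((n₁−1)s₁² + (n₂−1)s₂²)/(n₁+n₂−2)] = √[(246·11.2² + 218·14.5²)/464] = 12.8564.
SE = 12.8564·√(1/247 + 1/219) = 1.1933.
With z* = 1.960, margin = 1.960 × 1.1933 = 2.3389.
x̄₁ − x̄₂ = 88.5 − 60.1 = 28.4000; interval 28.4000 ± 2.3389 = (26.06, 30.74).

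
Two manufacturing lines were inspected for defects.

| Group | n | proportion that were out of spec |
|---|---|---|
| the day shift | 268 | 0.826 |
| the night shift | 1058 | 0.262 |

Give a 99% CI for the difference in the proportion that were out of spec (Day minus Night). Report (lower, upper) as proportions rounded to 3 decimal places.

(0.495, 0.633)

The two standard errors are √(0.8260×0.1740/268) = 0.02316 and √(0.2620×0.7380/1058) = 0.01352.
Because the samples are independent, SE_diff = √(0.02316² + 0.01352²) = 0.02682.
Using z* = 2.576 for 99%, ME = 2.576 × 0.02682 = 0.06909.
p̂₁ − p̂₂ = 0.5640; interval 0.5640 ± 0.06909 gives (0.495, 0.633).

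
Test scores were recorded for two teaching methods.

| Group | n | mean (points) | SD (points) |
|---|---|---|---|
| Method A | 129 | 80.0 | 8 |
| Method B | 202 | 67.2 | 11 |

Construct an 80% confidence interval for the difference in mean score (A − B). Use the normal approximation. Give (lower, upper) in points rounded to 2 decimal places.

(11.46, 14.14)

Standard errors of each mean: 8/√129 = 0.7044 and 11/√202 = 0.7740.
SE(x̄₁ − x̄₂) = √(0.7044² + 0.7740²) = 1.0465 for independent samples with unequal variances.
With z* = 1.282, the margin is 1.282 × 1.0465 = 1.3416.
x̄₁ − x̄₂ = 80.0 − 67.2 = 12.8000; the interval is 12.8000 ± 1.3416 = (11.46, 14.14).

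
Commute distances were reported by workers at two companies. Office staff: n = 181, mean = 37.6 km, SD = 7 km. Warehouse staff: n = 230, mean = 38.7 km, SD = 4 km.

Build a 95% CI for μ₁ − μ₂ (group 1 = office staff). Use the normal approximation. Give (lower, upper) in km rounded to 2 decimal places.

Per-group SEs: s₁/√n₁ = 7/√181 = 0.5203, s₂/√n₂ = 4/√230 = 0.2638.
Unpooled SE of the difference: √(0.27071209 + 0.06959044) = 0.5834.
Margin of error = z* · SE = 1.960 × 0.5834 = 1.1435.
x̄₁ − x̄₂ = 37.6 − 38.7 = -1.1000.
CI: -1.1000 ± 1.1435 = (-2.24, 0.04).

(-2.24, 0.04)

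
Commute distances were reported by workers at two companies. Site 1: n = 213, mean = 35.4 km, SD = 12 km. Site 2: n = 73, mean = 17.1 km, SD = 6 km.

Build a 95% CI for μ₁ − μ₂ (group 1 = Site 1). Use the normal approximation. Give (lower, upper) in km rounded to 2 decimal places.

Standard errors of each mean: 12/√213 = 0.8222 and 6/√73 = 0.7022.
SE(x̄₁ − x̄₂) = √(0.8222² + 0.7022²) = 1.0812 for independent samples with unequal variances.
With z* = 1.960, the margin is 1.960 × 1.0812 = 2.1192.
x̄₁ − x̄₂ = 35.4 − 17.1 = 18.3000; the interval is 18.3000 ± 2.1192 = (16.18, 20.42).

(16.18, 20.42)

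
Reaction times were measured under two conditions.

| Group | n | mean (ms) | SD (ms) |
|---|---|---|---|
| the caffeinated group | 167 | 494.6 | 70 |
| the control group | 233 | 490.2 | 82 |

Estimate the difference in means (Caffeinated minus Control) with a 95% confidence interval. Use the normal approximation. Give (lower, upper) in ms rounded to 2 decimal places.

Standard errors of each mean: 70/√167 = 5.4168 and 82/√233 = 5.3720.
SE(x̄₁ − x̄₂) = √(5.4168² + 5.3720²) = 7.6289 for independent samples with unequal variances.
With z* = 1.960, the margin is 1.960 × 7.6289 = 14.9526.
x̄₁ − x̄₂ = 494.6 − 490.2 = 4.4000; the interval is 4.4000 ± 14.9526 = (-10.55, 19.35).

(-10.55, 19.35)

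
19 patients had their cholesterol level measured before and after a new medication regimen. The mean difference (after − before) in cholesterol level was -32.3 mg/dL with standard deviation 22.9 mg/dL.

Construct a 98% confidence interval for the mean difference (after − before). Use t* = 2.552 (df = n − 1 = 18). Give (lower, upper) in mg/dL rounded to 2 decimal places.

This is a matched-pairs design, so SE = s_d/√n = 22.9/√19 = 5.2536.
Margin = 2.552 × 5.2536 = 13.4072; the interval is -32.3 ± 13.4072 = (-45.71, -18.89).

(-45.71, -18.89)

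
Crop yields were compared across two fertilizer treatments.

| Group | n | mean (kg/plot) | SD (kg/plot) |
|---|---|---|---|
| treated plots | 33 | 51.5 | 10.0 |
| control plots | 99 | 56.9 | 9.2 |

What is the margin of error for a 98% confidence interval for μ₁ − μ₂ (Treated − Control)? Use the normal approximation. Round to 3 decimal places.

Per-group SEs: s₁/√n₁ = 10.0/√33 = 1.7408, s₂/√n₂ = 9.2/√99 = 0.9246.
Unpooled SE of the difference: √(3.03038464 + 0.85488516) = 1.9711.
Margin of error = z* · SE = 2.326 × 1.9711 = 4.5848.

4.585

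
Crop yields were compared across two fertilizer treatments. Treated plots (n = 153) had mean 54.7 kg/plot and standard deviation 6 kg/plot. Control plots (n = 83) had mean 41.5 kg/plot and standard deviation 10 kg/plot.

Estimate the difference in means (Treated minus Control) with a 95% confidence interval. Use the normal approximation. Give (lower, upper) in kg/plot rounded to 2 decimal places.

Per-group SEs: s₁/√n₁ = 6/√153 = 0.4851, s₂/√n₂ = 10/√83 = 1.0976.
Unpooled SE of the difference: √(0.23532201 + 1.20472576) = 1.2000.
Margin of error = z* · SE = 1.960 × 1.2000 = 2.3520.
x̄₁ − x̄₂ = 54.7 − 41.5 = 13.2000.
CI: 13.2000 ± 2.3520 = (10.85, 15.55).

(10.85, 15.55)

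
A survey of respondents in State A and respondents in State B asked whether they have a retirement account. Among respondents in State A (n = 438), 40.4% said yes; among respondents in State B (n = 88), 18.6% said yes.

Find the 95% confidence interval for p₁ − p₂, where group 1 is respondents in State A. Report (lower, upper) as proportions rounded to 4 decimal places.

(0.1246, 0.3114)

Each SE is √(p̂(1−p̂)/n): √(0.4040·0.5960/438) = 0.02345 and √(0.1860·0.8140/88) = 0.04148.
SE(p̂₁ − p̂₂) = √(SE₁² + SE₂²) = √(0.0005499025 + 0.0017205904) = 0.04765, since the two samples are independent.
At 95% confidence z* = 1.960; margin = 1.960 × 0.04765 = 0.09339.
The difference is 0.4040 − 0.1860 = 0.2180, so the interval is 0.2180 ± 0.09339 = (0.1246, 0.3114).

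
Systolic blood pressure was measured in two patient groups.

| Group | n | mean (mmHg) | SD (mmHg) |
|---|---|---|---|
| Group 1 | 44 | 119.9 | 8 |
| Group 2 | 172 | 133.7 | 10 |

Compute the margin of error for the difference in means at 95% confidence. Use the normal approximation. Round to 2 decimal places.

2.80

Standard errors of each mean: 8/√44 = 1.2060 and 10/√172 = 0.7625.
SE(x̄₁ − x̄₂) = √(1.2060² + 0.7625²) = 1.4268 for independent samples with unequal variances.
With z* = 1.960, the margin is 1.960 × 1.4268 = 2.7965.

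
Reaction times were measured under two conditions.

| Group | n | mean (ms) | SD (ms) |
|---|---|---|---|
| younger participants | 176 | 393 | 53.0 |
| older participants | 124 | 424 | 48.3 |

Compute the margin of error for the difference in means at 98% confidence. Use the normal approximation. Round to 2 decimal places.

13.72

SE₁ = s₁/√n₁ = 53.0/√176 = 3.9950; SE₂ = 48.3/√124 = 4.3375.
Independent samples, unequal variances: SE_diff = √(SE₁² + SE₂²) = √(15.960025 + 18.81390625) = 5.8969.
z* = 2.326, so margin of error = 2.326 × 5.8969 = 13.7162.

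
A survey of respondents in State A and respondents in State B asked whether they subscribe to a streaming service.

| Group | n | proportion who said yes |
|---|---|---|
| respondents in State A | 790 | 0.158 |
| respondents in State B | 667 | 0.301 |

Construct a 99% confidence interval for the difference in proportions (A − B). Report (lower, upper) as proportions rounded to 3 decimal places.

(-0.200, -0.086)

The two standard errors are √(0.1580×0.8420/790) = 0.01298 and √(0.3010×0.6990/667) = 0.01776.
Because the samples are independent, SE_diff = √(0.01298² + 0.01776²) = 0.02200.
Using z* = 2.576 for 99%, ME = 2.576 × 0.02200 = 0.05667.
p̂₁ − p̂₂ = -0.1430; interval -0.1430 ± 0.05667 gives (-0.200, -0.086).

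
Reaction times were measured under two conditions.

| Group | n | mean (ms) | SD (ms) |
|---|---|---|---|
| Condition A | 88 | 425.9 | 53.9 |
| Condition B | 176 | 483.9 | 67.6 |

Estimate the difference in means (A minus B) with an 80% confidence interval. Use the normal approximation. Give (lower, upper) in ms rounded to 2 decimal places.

(-67.85, -48.15)

Standard errors of each mean: 53.9/√88 = 5.7458 and 67.6/√176 = 5.0955.
SE(x̄₁ − x̄₂) = √(5.7458² + 5.0955²) = 7.6797 for independent samples with unequal variances.
With z* = 1.282, the margin is 1.282 × 7.6797 = 9.8454.
x̄₁ − x̄₂ = 425.9 − 483.9 = -58.0000; the interval is -58.0000 ± 9.8454 = (-67.85, -48.15).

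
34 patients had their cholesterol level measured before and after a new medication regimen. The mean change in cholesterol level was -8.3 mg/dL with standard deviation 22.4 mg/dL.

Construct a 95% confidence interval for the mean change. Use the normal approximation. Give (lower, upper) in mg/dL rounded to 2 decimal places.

This is a matched-pairs design, so SE = s_d/√n = 22.4/√34 = 3.8416.
Margin = 1.960 × 3.8416 = 7.5295; the interval is -8.3 ± 7.5295 = (-15.83, -0.77).

(-15.83, -0.77)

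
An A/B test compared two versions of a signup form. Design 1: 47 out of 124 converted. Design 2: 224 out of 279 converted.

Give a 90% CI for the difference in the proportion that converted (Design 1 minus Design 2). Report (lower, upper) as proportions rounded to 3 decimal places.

First, p̂₁ = 47/124 = 0.3790; p̂₂ = 224/279 = 0.8029.
The two standard errors are √(0.3790×0.6210/124) = 0.04357 and √(0.8029×0.1971/279) = 0.02382.
Because the samples are independent, SE_diff = √(0.04357² + 0.02382²) = 0.04966.
Using z* = 1.645 for 90%, ME = 1.645 × 0.04966 = 0.08169.
p̂₁ − p̂₂ = -0.4239; interval -0.4239 ± 0.08169 gives (-0.506, -0.342).

(-0.506, -0.342)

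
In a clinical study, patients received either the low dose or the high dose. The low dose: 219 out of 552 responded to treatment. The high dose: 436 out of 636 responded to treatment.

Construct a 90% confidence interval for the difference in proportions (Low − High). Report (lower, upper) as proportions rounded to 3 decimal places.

(-0.335, -0.243)

Sample proportions: 219/552 = 0.3967, 436/636 = 0.6855.
Each SE is √(p̂(1−p̂)/n): √(0.3967·0.6033/552) = 0.02082 and √(0.6855·0.3145/636) = 0.01841.
SE(p̂₁ − p̂₂) = √(SE₁² + SE₂²) = √(0.0004334724 + 0.0003389281) = 0.02779, since the two samples are independent.
At 90% confidence z* = 1.645; margin = 1.645 × 0.02779 = 0.04571.
The difference is 0.3967 − 0.6855 = -0.2888, so the interval is -0.2888 ± 0.04571 = (-0.335, -0.243).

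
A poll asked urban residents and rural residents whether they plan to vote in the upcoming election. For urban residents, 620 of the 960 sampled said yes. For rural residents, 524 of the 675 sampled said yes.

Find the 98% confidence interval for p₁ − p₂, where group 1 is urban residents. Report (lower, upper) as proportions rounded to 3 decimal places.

(-0.182, -0.079)

First, p̂₁ = 620/960 = 0.6458; p̂₂ = 524/675 = 0.7763.
The two standard errors are √(0.6458×0.3542/960) = 0.01544 and √(0.7763×0.2237/675) = 0.01604.
Because the samples are independent, SE_diff = √(0.01544² + 0.01604²) = 0.02226.
Using z* = 2.326 for 98%, ME = 2.326 × 0.02226 = 0.05178.
p̂₁ − p̂₂ = -0.1305; interval -0.1305 ± 0.05178 gives (-0.182, -0.079).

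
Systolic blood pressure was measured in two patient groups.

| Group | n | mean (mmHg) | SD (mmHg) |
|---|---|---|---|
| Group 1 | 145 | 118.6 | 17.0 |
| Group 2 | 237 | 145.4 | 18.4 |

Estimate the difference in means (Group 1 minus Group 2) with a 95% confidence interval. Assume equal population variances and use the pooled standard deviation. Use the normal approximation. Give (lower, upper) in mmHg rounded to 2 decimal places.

(-30.50, -23.10)

s_p = √[((n₁−1)s₁² + (n₂−1)s₂²)/(n₁+n₂−2)] = √[(144·17.0² + 236·18.4²)/380] = 17.8824.
SE = 17.8824·√(1/145 + 1/237) = 1.8854.
With z* = 1.960, margin = 1.960 × 1.8854 = 3.6954.
x̄₁ − x̄₂ = 118.6 − 145.4 = -26.8000; interval -26.8000 ± 3.6954 = (-30.50, -23.10).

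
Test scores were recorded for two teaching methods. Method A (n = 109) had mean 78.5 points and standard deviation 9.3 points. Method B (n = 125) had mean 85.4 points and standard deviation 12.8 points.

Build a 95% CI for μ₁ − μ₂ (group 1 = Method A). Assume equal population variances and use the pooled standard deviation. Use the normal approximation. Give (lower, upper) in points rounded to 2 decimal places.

(-9.80, -4.00)

Pooled variance s_p² = [108·9.3² + 124·12.8²] / (109+125−2) = 127.8322, so s_p = 11.3063.
SE_diff = s_p·√(1/n₁ + 1/n₂) = 11.3063·√(1/109 + 1/125) = 1.4817.
z* = 1.960; margin = 1.960 × 1.4817 = 2.9041.
Difference = 78.5 − 85.4 = -6.9000.
-6.9000 ± 2.9041 → (-9.80, -4.00).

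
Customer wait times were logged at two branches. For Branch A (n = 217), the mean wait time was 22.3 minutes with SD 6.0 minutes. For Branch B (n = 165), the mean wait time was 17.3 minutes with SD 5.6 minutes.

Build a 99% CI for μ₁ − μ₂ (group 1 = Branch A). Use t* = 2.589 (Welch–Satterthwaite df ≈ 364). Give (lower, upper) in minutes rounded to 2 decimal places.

(3.46, 6.54)

Standard errors of each mean: 6.0/√217 = 0.4073 and 5.6/√165 = 0.4360.
SE(x̄₁ − x̄₂) = √(0.4073² + 0.4360²) = 0.5966 for independent samples with unequal variances.
With t* = 2.589, the margin is 2.589 × 0.5966 = 1.5446.
x̄₁ − x̄₂ = 22.3 − 17.3 = 5.0000; the interval is 5.0000 ± 1.5446 = (3.46, 6.54).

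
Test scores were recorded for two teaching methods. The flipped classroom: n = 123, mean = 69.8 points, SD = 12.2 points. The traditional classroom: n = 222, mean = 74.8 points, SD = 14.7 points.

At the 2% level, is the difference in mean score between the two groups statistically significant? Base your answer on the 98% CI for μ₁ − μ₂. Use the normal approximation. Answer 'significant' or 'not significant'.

Per-group SEs: s₁/√n₁ = 12.2/√123 = 1.1000, s₂/√n₂ = 14.7/√222 = 0.9866.
Unpooled SE of the difference: √(1.21 + 0.97337956) = 1.4776.
Margin of error = z* · SE = 2.326 × 1.4776 = 3.4369.
x̄₁ − x̄₂ = 69.8 − 74.8 = -5.0000.
CI: -5.0000 ± 3.4369 = (-8.4369, -1.5631).
The interval (-8.4369, -1.5631) does not contain 0, so the difference is significant.

significant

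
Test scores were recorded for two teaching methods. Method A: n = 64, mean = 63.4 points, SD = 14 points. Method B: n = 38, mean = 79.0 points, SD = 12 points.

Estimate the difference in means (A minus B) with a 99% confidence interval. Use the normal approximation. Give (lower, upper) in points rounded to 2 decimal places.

(-22.34, -8.86)

Per-group SEs: s₁/√n₁ = 14/√64 = 1.7500, s₂/√n₂ = 12/√38 = 1.9467.
Unpooled SE of the difference: √(3.0625 + 3.78964089) = 2.6177.
Margin of error = z* · SE = 2.576 × 2.6177 = 6.7432.
x̄₁ − x̄₂ = 63.4 − 79.0 = -15.6000.
CI: -15.6000 ± 6.7432 = (-22.34, -8.86).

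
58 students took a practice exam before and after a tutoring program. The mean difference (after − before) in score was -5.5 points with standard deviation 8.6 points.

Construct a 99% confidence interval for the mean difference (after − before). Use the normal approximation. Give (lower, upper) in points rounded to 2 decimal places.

(-8.41, -2.59)

This is a matched-pairs design, so SE = s_d/√n = 8.6/√58 = 1.1292.
Margin = 2.576 × 1.1292 = 2.9088; the interval is -5.5 ± 2.9088 = (-8.41, -2.59).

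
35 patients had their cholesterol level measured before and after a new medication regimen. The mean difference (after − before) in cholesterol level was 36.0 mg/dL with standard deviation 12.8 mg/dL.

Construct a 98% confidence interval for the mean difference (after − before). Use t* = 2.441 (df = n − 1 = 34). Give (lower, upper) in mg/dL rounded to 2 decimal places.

Paired design: SE = s_d/√n = 12.8/√35 = 2.1636.
t* = 2.441; margin of error = 2.441 × 2.1636 = 5.2813.
36.0 ± 5.2813 → (30.72, 41.28).

(30.72, 41.28)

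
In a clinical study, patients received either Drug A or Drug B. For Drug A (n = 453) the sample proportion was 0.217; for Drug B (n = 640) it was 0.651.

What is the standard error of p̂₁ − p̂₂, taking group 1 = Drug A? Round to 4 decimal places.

0.0270

Each SE is √(p̂(1−p̂)/n): √(0.2170·0.7830/453) = 0.01937 and √(0.6510·0.3490/640) = 0.01884.
SE(p̂₁ − p̂₂) = √(SE₁² + SE₂²) = √(0.0003751969 + 0.0003549456) = 0.02702, since the two samples are independent.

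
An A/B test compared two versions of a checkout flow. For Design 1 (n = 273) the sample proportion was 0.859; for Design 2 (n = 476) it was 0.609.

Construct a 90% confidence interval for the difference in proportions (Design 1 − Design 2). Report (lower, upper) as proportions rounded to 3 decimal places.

SE₁ = √(p̂₁(1−p̂₁)/n₁) = √(0.8590·0.1410/273) = 0.02106; SE₂ = √(0.6090·0.3910/476) = 0.02237.
Independent samples: SE of the difference = √(SE₁² + SE₂²) = √(0.0004435236 + 0.0005004169) = 0.03072.
z* for 90% confidence is 1.645, so the margin of error is 1.645 × 0.03072 = 0.05053.
Point estimate p̂₁ − p̂₂ = 0.8590 − 0.6090 = 0.2500.
0.2500 ± 0.05053 → (0.199, 0.301).

(0.199, 0.301)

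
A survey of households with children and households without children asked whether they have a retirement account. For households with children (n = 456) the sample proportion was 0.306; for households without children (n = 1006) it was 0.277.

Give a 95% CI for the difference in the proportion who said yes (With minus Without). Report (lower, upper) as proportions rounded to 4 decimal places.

The two standard errors are √(0.3060×0.6940/456) = 0.02158 and √(0.2770×0.7230/1006) = 0.01411.
Because the samples are independent, SE_diff = √(0.02158² + 0.01411²) = 0.02578.
Using z* = 1.960 for 95%, ME = 1.960 × 0.02578 = 0.05053.
p̂₁ − p̂₂ = 0.0290; interval 0.0290 ± 0.05053 gives (-0.0215, 0.0795).

(-0.0215, 0.0795)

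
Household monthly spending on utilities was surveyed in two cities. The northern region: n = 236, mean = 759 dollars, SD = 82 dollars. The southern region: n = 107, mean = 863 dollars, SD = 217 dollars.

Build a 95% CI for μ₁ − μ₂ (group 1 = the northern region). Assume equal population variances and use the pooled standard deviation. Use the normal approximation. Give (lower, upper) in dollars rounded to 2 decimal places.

(-135.71, -72.29)

s_p = √[((n₁−1)s₁² + (n₂−1)s₂²)/(n₁+n₂−2)] = √[(235·82² + 106·217²)/341] = 138.8217.
SE = 138.8217·√(1/236 + 1/107) = 16.1792.
With z* = 1.960, margin = 1.960 × 16.1792 = 31.7112.
x̄₁ − x̄₂ = 759 − 863 = -104.0000; interval -104.0000 ± 31.7112 = (-135.71, -72.29).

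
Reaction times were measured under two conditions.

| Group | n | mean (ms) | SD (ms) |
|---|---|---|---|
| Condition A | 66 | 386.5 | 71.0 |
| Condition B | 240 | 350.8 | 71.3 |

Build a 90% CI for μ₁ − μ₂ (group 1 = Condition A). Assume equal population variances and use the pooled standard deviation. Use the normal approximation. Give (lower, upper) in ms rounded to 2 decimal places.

(19.41, 51.99)

Pooled variance s_p² = [65·71.0² + 239·71.3²] / (66+240−2) = 5074.5622, so s_p = 71.2360.
SE_diff = s_p·√(1/n₁ + 1/n₂) = 71.2360·√(1/66 + 1/240) = 9.9011.
z* = 1.645; margin = 1.645 × 9.9011 = 16.2873.
Difference = 386.5 − 350.8 = 35.7000.
35.7000 ± 16.2873 → (19.41, 51.99).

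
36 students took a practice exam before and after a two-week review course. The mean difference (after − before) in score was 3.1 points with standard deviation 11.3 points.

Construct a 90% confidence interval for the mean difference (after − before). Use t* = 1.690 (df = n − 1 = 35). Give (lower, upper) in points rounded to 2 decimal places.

This is a matched-pairs design, so SE = s_d/√n = 11.3/√36 = 1.8833.
Margin = 1.690 × 1.8833 = 3.1828; the interval is 3.1 ± 3.1828 = (-0.08, 6.28).

(-0.08, 6.28)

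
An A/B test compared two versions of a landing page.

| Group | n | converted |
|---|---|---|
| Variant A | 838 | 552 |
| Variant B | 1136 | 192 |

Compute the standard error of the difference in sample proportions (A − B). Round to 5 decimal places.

p̂₁ = 552/838 = 0.6587 and p̂₂ = 192/1136 = 0.1690.
SE₁ = √(p̂₁(1−p̂₁)/n₁) = √(0.6587·0.3413/838) = 0.01638; SE₂ = √(0.1690·0.8310/1136) = 0.01112.
Independent samples: SE of the difference = √(SE₁² + SE₂²) = √(0.0002683044 + 0.0001236544) = 0.01980.

0.01980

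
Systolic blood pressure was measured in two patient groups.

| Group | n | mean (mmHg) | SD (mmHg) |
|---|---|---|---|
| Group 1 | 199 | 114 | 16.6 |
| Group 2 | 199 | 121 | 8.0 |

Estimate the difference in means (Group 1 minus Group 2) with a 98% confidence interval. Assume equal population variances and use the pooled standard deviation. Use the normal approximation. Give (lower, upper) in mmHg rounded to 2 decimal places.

Pooled variance s_p² = [198·16.6² + 198·8.0²] / (199+199−2) = 169.7800, so s_p = 13.0300.
SE_diff = s_p·√(1/n₁ + 1/n₂) = 13.0300·√(1/199 + 1/199) = 1.3063.
z* = 2.326; margin = 2.326 × 1.3063 = 3.0385.
Difference = 114 − 121 = -7.0000.
-7.0000 ± 3.0385 → (-10.04, -3.96).

(-10.04, -3.96)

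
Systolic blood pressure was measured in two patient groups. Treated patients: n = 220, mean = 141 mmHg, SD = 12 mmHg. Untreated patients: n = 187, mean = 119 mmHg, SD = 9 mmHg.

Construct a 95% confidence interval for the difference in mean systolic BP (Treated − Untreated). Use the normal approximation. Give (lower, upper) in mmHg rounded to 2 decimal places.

Standard errors of each mean: 12/√220 = 0.8090 and 9/√187 = 0.6581.
SE(x̄₁ − x̄₂) = √(0.8090² + 0.6581²) = 1.0429 for independent samples with unequal variances.
With z* = 1.960, the margin is 1.960 × 1.0429 = 2.0441.
x̄₁ − x̄₂ = 141 − 119 = 22.0000; the interval is 22.0000 ± 2.0441 = (19.96, 24.04).

(19.96, 24.04)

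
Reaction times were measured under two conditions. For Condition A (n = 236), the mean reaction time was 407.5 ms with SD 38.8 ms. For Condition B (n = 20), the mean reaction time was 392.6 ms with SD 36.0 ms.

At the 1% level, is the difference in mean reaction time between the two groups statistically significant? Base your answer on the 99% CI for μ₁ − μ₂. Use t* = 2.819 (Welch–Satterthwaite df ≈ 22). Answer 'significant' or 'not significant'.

not significant

Standard errors of each mean: 38.8/√236 = 2.5257 and 36.0/√20 = 8.0498.
SE(x̄₁ − x̄₂) = √(2.5257² + 8.0498²) = 8.4367 for independent samples with unequal variances.
With t* = 2.819, the margin is 2.819 × 8.4367 = 23.7831.
x̄₁ − x̄₂ = 407.5 − 392.6 = 14.9000; the interval is 14.9000 ± 23.7831 = (-8.8831, 38.6831).
The interval (-8.8831, 38.6831) contains 0, so the difference is not significant.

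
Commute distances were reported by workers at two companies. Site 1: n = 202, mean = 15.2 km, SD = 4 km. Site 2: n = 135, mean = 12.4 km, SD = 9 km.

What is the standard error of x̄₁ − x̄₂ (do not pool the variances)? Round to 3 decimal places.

SE₁ = s₁/√n₁ = 4/√202 = 0.2814; SE₂ = 9/√135 = 0.7746.
Independent samples, unequal variances: SE_diff = √(SE₁² + SE₂²) = √(0.07918596 + 0.60000516) = 0.8241.

0.824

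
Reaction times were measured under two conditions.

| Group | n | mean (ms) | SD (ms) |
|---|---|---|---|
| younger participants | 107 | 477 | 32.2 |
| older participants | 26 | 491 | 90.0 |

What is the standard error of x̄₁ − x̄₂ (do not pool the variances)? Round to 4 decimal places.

Per-group SEs: s₁/√n₁ = 32.2/√107 = 3.1129, s₂/√n₂ = 90.0/√26 = 17.6505.
Unpooled SE of the difference: √(9.69014641 + 311.54015025) = 17.9229.

17.9229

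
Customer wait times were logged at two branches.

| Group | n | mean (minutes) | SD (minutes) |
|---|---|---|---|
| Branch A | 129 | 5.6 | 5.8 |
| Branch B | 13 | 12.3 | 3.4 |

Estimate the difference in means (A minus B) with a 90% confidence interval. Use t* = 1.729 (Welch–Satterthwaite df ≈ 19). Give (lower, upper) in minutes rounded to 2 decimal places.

Per-group SEs: s₁/√n₁ = 5.8/√129 = 0.5107, s₂/√n₂ = 3.4/√13 = 0.9430.
Unpooled SE of the difference: √(0.26081449 + 0.889249) = 1.0724.
Margin of error = t* · SE = 1.729 × 1.0724 = 1.8542.
x̄₁ − x̄₂ = 5.6 − 12.3 = -6.7000.
CI: -6.7000 ± 1.8542 = (-8.55, -4.85).

(-8.55, -4.85)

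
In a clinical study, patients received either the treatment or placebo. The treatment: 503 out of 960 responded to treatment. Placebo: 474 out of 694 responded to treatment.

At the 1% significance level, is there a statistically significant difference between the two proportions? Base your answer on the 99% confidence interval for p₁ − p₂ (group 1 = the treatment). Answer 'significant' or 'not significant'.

significant

Sample proportions: 503/960 = 0.5240, 474/694 = 0.6830.
Each SE is √(p̂(1−p̂)/n): √(0.5240·0.4760/960) = 0.01612 and √(0.6830·0.3170/694) = 0.01766.
SE(p̂₁ − p̂₂) = √(SE₁² + SE₂²) = √(0.0002598544 + 0.0003118756) = 0.02391, since the two samples are independent.
At 99% confidence z* = 2.576; margin = 2.576 × 0.02391 = 0.06159.
The difference is 0.5240 − 0.6830 = -0.1590, so the interval is -0.1590 ± 0.06159 = (-0.22059, -0.09741).
The interval (-0.22059, -0.09741) does not contain 0, so the difference is significant.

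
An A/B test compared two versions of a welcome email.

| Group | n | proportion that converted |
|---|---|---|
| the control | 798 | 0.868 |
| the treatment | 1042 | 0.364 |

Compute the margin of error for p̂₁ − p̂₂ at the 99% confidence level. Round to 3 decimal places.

0.049

SE₁ = √(p̂₁(1−p̂₁)/n₁) = √(0.8680·0.1320/798) = 0.01198; SE₂ = √(0.3640·0.6360/1042) = 0.01491.
Independent samples: SE of the difference = √(SE₁² + SE₂²) = √(0.0001435204 + 0.0002223081) = 0.01913.
z* for 99% confidence is 2.576, so the margin of error is 2.576 × 0.01913 = 0.04928.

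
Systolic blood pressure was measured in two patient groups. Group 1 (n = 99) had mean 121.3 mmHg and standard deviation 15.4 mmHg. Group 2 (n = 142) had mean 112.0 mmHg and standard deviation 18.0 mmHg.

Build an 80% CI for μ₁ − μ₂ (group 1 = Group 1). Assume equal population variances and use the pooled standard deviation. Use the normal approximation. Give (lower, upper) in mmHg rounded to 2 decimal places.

Pooled variance s_p² = [98·15.4² + 141·18.0²] / (99+142−2) = 288.3920, so s_p = 16.9821.
SE_diff = s_p·√(1/n₁ + 1/n₂) = 16.9821·√(1/99 + 1/142) = 2.2235.
z* = 1.282; margin = 1.282 × 2.2235 = 2.8505.
Difference = 121.3 − 112.0 = 9.3000.
9.3000 ± 2.8505 → (6.45, 12.15).

(6.45, 12.15)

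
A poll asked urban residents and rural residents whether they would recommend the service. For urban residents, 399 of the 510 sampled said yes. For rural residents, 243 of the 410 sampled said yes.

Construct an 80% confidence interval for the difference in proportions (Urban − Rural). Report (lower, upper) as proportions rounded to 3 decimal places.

p̂₁ = 399/510 = 0.7824 and p̂₂ = 243/410 = 0.5927.
SE₁ = √(p̂₁(1−p̂₁)/n₁) = √(0.7824·0.2176/510) = 0.01827; SE₂ = √(0.5927·0.4073/410) = 0.02427.
Independent samples: SE of the difference = √(SE₁² + SE₂²) = √(0.0003337929 + 0.0005890329) = 0.03038.
z* for 80% confidence is 1.282, so the margin of error is 1.282 × 0.03038 = 0.03895.
Point estimate p̂₁ − p̂₂ = 0.7824 − 0.5927 = 0.1897.
0.1897 ± 0.03895 → (0.151, 0.229).

(0.151, 0.229)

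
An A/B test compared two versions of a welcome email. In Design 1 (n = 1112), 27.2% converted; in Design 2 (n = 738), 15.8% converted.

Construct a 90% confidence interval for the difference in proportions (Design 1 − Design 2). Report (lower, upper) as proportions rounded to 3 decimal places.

(0.083, 0.145)

The two standard errors are √(0.2720×0.7280/1112) = 0.01334 and √(0.1580×0.8420/738) = 0.01343.
Because the samples are independent, SE_diff = √(0.01334² + 0.01343²) = 0.01893.
Using z* = 1.645 for 90%, ME = 1.645 × 0.01893 = 0.03114.
p̂₁ − p̂₂ = 0.1140; interval 0.1140 ± 0.03114 gives (0.083, 0.145).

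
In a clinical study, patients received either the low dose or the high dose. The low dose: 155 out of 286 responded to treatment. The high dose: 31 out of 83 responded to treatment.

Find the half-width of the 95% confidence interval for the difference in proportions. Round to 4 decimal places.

0.1190

p̂₁ = 155/286 = 0.5420 and p̂₂ = 31/83 = 0.3735.
SE₁ = √(p̂₁(1−p̂₁)/n₁) = √(0.5420·0.4580/286) = 0.02946; SE₂ = √(0.3735·0.6265/83) = 0.05310.
Independent samples: SE of the difference = √(SE₁² + SE₂²) = √(0.0008678916 + 0.00281961) = 0.06072.
z* for 95% confidence is 1.960, so the margin of error is 1.960 × 0.06072 = 0.11901.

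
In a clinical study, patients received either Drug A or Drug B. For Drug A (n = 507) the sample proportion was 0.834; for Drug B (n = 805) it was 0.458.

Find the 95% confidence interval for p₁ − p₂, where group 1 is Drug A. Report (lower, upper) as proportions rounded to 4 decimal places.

(0.3287, 0.4233)

SE₁ = √(p̂₁(1−p̂₁)/n₁) = √(0.8340·0.1660/507) = 0.01652; SE₂ = √(0.4580·0.5420/805) = 0.01756.
Independent samples: SE of the difference = √(SE₁² + SE₂²) = √(0.0002729104 + 0.0003083536) = 0.02411.
z* for 95% confidence is 1.960, so the margin of error is 1.960 × 0.02411 = 0.04726.
Point estimate p̂₁ − p̂₂ = 0.8340 − 0.4580 = 0.3760.
0.3760 ± 0.04726 → (0.3287, 0.4233).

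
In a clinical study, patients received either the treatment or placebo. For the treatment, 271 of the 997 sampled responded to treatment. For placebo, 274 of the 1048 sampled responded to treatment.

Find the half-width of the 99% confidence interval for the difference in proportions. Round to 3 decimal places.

0.050

First, p̂₁ = 271/997 = 0.2718; p̂₂ = 274/1048 = 0.2615.
The two standard errors are √(0.2718×0.7282/997) = 0.01409 and √(0.2615×0.7385/1048) = 0.01357.
Because the samples are independent, SE_diff = √(0.01409² + 0.01357²) = 0.01956.
Using z* = 2.576 for 99%, ME = 2.576 × 0.01956 = 0.05039.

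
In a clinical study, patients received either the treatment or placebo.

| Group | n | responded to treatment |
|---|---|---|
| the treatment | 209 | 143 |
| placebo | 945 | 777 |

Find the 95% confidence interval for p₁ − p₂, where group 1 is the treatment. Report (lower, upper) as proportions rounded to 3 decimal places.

(-0.206, -0.070)

p̂₁ = 143/209 = 0.6842 and p̂₂ = 777/945 = 0.8222.
SE₁ = √(p̂₁(1−p̂₁)/n₁) = √(0.6842·0.3158/209) = 0.03215; SE₂ = √(0.8222·0.1778/945) = 0.01244.
Independent samples: SE of the difference = √(SE₁² + SE₂²) = √(0.0010336225 + 0.0001547536) = 0.03447.
z* for 95% confidence is 1.960, so the margin of error is 1.960 × 0.03447 = 0.06756.
Point estimate p̂₁ − p̂₂ = 0.6842 − 0.8222 = -0.1380.
-0.1380 ± 0.06756 → (-0.206, -0.070).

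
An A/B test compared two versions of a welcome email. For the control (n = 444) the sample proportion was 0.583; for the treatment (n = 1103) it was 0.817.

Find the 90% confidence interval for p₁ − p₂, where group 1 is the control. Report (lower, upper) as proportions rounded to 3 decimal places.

(-0.277, -0.191)

Each SE is √(p̂(1−p̂)/n): √(0.5830·0.4170/444) = 0.02340 and √(0.8170·0.1830/1103) = 0.01164.
SE(p̂₁ − p̂₂) = √(SE₁² + SE₂²) = √(0.00054756 + 0.0001354896) = 0.02614, since the two samples are independent.
At 90% confidence z* = 1.645; margin = 1.645 × 0.02614 = 0.04300.
The difference is 0.5830 − 0.8170 = -0.2340, so the interval is -0.2340 ± 0.04300 = (-0.277, -0.191).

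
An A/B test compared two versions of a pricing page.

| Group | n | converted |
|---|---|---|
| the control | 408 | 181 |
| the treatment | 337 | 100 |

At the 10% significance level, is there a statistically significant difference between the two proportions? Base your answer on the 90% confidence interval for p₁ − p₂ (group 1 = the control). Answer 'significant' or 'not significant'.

First, p̂₁ = 181/408 = 0.4436; p̂₂ = 100/337 = 0.2967.
The two standard errors are √(0.4436×0.5564/408) = 0.02460 and √(0.2967×0.7033/337) = 0.02488.
Because the samples are independent, SE_diff = √(0.02460² + 0.02488²) = 0.03499.
Using z* = 1.645 for 90%, ME = 1.645 × 0.03499 = 0.05756.
p̂₁ − p̂₂ = 0.1469; interval 0.1469 ± 0.05756 gives (0.08934, 0.20446).
The interval (0.08934, 0.20446) does not contain 0, so the difference is significant.

significant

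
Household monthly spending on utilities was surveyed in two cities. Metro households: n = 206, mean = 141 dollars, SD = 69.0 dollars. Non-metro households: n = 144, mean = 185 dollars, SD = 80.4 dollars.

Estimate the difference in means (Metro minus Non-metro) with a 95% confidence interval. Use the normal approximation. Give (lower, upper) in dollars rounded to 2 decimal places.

SE₁ = s₁/√n₁ = 69.0/√206 = 4.8075; SE₂ = 80.4/√144 = 6.7000.
Independent samples, unequal variances: SE_diff = √(SE₁² + SE₂²) = √(23.11205625 + 44.89) = 8.2463.
z* = 1.960, so margin of error = 1.960 × 8.2463 = 16.1627.
Difference in means = 141 − 185 = -44.0000.
-44.0000 ± 16.1627 → (-60.16, -27.84).

(-60.16, -27.84)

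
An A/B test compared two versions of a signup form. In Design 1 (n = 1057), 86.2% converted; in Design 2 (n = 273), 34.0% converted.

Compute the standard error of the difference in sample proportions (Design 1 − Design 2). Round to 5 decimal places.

SE₁ = √(p̂₁(1−p̂₁)/n₁) = √(0.8620·0.1380/1057) = 0.01061; SE₂ = √(0.3400·0.6600/273) = 0.02867.
Independent samples: SE of the difference = √(SE₁² + SE₂²) = √(0.0001125721 + 0.0008219689) = 0.03057.

0.03057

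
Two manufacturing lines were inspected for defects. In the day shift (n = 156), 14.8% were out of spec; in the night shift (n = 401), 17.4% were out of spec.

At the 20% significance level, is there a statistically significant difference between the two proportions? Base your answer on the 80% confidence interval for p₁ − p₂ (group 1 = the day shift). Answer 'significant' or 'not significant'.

not significant

SE₁ = √(p̂₁(1−p̂₁)/n₁) = √(0.1480·0.8520/156) = 0.02843; SE₂ = √(0.1740·0.8260/401) = 0.01893.
Independent samples: SE of the difference = √(SE₁² + SE₂²) = √(0.0008082649 + 0.0003583449) = 0.03416.
z* for 80% confidence is 1.282, so the margin of error is 1.282 × 0.03416 = 0.04379.
Point estimate p̂₁ − p̂₂ = 0.1480 − 0.1740 = -0.0260.
-0.0260 ± 0.04379 → (-0.06979, 0.01779).
The interval (-0.06979, 0.01779) contains 0, so the difference is not significant.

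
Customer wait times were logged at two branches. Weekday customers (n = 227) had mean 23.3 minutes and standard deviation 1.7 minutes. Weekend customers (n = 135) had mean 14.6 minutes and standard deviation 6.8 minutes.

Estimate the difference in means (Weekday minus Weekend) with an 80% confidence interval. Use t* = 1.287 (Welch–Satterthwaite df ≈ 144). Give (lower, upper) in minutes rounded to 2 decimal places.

(7.93, 9.47)

Standard errors of each mean: 1.7/√227 = 0.1128 and 6.8/√135 = 0.5853.
SE(x̄₁ − x̄₂) = √(0.1128² + 0.5853²) = 0.5961 for independent samples with unequal variances.
With t* = 1.287, the margin is 1.287 × 0.5961 = 0.7672.
x̄₁ − x̄₂ = 23.3 − 14.6 = 8.7000; the interval is 8.7000 ± 0.7672 = (7.93, 9.47).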